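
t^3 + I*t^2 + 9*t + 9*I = (t - 3*I)*(t + I)*(t + 3*I)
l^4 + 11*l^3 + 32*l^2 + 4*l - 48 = (l - 1)*(l + 2)*(l + 4)*(l + 6)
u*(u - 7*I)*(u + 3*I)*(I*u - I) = I*u^4 + 4*u^3 - I*u^3 - 4*u^2 + 21*I*u^2 - 21*I*u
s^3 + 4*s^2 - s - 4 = (s - 1)*(s + 1)*(s + 4)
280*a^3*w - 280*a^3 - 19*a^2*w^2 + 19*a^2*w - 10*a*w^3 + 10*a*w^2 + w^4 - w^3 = (-8*a + w)*(-7*a + w)*(5*a + w)*(w - 1)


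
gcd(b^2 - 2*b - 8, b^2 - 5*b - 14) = b + 2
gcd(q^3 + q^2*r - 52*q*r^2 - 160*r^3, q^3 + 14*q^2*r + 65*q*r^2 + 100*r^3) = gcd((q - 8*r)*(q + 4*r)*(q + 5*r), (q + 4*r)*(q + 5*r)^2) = q^2 + 9*q*r + 20*r^2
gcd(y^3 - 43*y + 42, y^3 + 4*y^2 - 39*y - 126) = y^2 + y - 42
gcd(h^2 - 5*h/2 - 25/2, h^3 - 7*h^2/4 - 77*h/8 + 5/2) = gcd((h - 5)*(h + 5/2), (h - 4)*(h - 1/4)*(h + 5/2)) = h + 5/2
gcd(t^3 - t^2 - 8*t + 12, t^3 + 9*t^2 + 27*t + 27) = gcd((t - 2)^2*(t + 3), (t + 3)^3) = t + 3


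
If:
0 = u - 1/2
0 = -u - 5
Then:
No Solution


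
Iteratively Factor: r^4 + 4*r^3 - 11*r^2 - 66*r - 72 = (r + 2)*(r^3 + 2*r^2 - 15*r - 36) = (r + 2)*(r + 3)*(r^2 - r - 12) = (r + 2)*(r + 3)^2*(r - 4)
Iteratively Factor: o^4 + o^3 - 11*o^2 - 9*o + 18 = (o + 3)*(o^3 - 2*o^2 - 5*o + 6) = (o - 1)*(o + 3)*(o^2 - o - 6) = (o - 3)*(o - 1)*(o + 3)*(o + 2)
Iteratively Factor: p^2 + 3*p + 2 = (p + 1)*(p + 2)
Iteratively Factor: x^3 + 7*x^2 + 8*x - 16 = (x - 1)*(x^2 + 8*x + 16) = (x - 1)*(x + 4)*(x + 4)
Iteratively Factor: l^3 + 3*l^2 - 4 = (l + 2)*(l^2 + l - 2) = (l + 2)^2*(l - 1)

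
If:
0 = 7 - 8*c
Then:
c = 7/8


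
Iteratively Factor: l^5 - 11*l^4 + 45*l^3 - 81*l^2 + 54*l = (l - 3)*(l^4 - 8*l^3 + 21*l^2 - 18*l) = (l - 3)^2*(l^3 - 5*l^2 + 6*l) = (l - 3)^2*(l - 2)*(l^2 - 3*l) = l*(l - 3)^2*(l - 2)*(l - 3)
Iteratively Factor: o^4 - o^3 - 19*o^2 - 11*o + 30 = (o - 1)*(o^3 - 19*o - 30) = (o - 5)*(o - 1)*(o^2 + 5*o + 6) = (o - 5)*(o - 1)*(o + 2)*(o + 3)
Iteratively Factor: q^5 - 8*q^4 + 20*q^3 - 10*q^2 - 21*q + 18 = (q - 1)*(q^4 - 7*q^3 + 13*q^2 + 3*q - 18) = (q - 2)*(q - 1)*(q^3 - 5*q^2 + 3*q + 9) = (q - 3)*(q - 2)*(q - 1)*(q^2 - 2*q - 3) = (q - 3)*(q - 2)*(q - 1)*(q + 1)*(q - 3)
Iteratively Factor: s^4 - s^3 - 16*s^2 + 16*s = (s - 1)*(s^3 - 16*s) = s*(s - 1)*(s^2 - 16) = s*(s - 1)*(s + 4)*(s - 4)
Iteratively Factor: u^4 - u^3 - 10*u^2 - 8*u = (u + 1)*(u^3 - 2*u^2 - 8*u) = (u - 4)*(u + 1)*(u^2 + 2*u) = (u - 4)*(u + 1)*(u + 2)*(u)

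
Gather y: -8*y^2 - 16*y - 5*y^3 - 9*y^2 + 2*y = -5*y^3 - 17*y^2 - 14*y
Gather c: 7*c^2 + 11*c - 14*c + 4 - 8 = 7*c^2 - 3*c - 4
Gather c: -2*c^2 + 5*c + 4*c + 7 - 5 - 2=-2*c^2 + 9*c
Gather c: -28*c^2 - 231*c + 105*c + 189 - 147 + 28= -28*c^2 - 126*c + 70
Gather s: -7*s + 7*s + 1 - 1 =0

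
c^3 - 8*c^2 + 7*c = c*(c - 7)*(c - 1)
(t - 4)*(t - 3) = t^2 - 7*t + 12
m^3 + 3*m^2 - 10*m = m*(m - 2)*(m + 5)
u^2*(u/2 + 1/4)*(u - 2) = u^4/2 - 3*u^3/4 - u^2/2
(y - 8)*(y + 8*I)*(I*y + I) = I*y^3 - 8*y^2 - 7*I*y^2 + 56*y - 8*I*y + 64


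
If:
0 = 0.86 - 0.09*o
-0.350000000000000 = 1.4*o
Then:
No Solution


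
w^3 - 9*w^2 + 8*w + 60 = (w - 6)*(w - 5)*(w + 2)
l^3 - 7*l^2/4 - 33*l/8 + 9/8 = (l - 3)*(l - 1/4)*(l + 3/2)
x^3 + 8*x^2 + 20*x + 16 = (x + 2)^2*(x + 4)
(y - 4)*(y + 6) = y^2 + 2*y - 24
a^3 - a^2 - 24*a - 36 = (a - 6)*(a + 2)*(a + 3)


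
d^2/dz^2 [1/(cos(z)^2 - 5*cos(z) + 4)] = (-4*sin(z)^4 + 11*sin(z)^2 - 155*cos(z)/4 + 15*cos(3*z)/4 + 35)/((cos(z) - 4)^3*(cos(z) - 1)^3)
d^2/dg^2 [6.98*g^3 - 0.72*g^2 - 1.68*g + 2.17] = 41.88*g - 1.44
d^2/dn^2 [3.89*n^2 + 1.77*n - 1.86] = 7.78000000000000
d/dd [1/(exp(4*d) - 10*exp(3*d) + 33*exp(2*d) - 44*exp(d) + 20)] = (-4*exp(3*d) + 30*exp(2*d) - 66*exp(d) + 44)*exp(d)/(exp(4*d) - 10*exp(3*d) + 33*exp(2*d) - 44*exp(d) + 20)^2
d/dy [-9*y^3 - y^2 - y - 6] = -27*y^2 - 2*y - 1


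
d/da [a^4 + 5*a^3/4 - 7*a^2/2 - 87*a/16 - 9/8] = 4*a^3 + 15*a^2/4 - 7*a - 87/16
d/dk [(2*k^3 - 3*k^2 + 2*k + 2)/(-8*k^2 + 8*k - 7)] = 2*(-8*k^4 + 16*k^3 - 25*k^2 + 37*k - 15)/(64*k^4 - 128*k^3 + 176*k^2 - 112*k + 49)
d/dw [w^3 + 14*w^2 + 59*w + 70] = 3*w^2 + 28*w + 59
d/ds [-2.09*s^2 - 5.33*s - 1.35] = -4.18*s - 5.33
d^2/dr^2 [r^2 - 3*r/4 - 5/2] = 2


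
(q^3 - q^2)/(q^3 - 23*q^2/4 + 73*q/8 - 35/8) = 8*q^2/(8*q^2 - 38*q + 35)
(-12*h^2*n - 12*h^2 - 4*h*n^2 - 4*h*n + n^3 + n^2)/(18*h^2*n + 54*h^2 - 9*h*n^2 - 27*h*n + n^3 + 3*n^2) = (-2*h*n - 2*h - n^2 - n)/(3*h*n + 9*h - n^2 - 3*n)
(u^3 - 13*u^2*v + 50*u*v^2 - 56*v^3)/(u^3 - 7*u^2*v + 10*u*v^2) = (u^2 - 11*u*v + 28*v^2)/(u*(u - 5*v))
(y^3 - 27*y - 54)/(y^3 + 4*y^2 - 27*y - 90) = (y^2 - 3*y - 18)/(y^2 + y - 30)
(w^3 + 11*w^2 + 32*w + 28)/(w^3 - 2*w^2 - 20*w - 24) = (w + 7)/(w - 6)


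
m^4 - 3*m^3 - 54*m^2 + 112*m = m*(m - 8)*(m - 2)*(m + 7)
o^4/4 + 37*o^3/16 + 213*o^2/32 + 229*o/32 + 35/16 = (o/4 + 1/2)*(o + 1/2)*(o + 7/4)*(o + 5)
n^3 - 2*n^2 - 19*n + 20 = (n - 5)*(n - 1)*(n + 4)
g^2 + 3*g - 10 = (g - 2)*(g + 5)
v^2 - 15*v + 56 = (v - 8)*(v - 7)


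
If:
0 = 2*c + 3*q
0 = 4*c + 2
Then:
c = -1/2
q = 1/3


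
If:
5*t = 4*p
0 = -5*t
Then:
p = 0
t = 0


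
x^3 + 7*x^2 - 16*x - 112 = (x - 4)*(x + 4)*(x + 7)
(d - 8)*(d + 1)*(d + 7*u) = d^3 + 7*d^2*u - 7*d^2 - 49*d*u - 8*d - 56*u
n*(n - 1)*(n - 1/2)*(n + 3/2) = n^4 - 7*n^2/4 + 3*n/4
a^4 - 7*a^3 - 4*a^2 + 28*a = a*(a - 7)*(a - 2)*(a + 2)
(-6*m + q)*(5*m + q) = -30*m^2 - m*q + q^2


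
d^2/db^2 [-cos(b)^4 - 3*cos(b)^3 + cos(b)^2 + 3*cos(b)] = -3*cos(b)/4 + 4*cos(2*b)^2 + 27*cos(3*b)/4 - 2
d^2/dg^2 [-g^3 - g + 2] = -6*g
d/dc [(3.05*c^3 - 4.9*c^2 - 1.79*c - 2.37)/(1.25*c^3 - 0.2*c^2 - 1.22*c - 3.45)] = (-1.77635683940025e-15*c^5 + 5.515*c^4 - 2.967*c^3 - 17.06*c^2 + 32.862*c + 3.2841)/(1.5625*c^6 - 0.5*c^5 - 3.01*c^4 - 8.137*c^3 + 2.8684*c^2 + 8.418*c + 11.9025)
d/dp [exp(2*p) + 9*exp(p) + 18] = (2*exp(p) + 9)*exp(p)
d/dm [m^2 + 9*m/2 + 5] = 2*m + 9/2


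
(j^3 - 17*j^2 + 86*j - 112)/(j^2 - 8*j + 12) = (j^2 - 15*j + 56)/(j - 6)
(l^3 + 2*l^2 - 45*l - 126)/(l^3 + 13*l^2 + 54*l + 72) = (l - 7)/(l + 4)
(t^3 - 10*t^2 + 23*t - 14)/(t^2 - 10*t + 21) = (t^2 - 3*t + 2)/(t - 3)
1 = 1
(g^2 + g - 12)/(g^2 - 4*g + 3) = (g + 4)/(g - 1)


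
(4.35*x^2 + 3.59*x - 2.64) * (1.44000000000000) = 6.264*x^2 + 5.1696*x - 3.8016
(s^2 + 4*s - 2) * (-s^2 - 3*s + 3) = -s^4 - 7*s^3 - 7*s^2 + 18*s - 6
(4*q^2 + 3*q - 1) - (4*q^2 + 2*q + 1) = q - 2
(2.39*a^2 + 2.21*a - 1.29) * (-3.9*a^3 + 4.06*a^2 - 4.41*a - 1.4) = -9.321*a^5 + 1.0844*a^4 + 3.4637*a^3 - 18.3295*a^2 + 2.5949*a + 1.806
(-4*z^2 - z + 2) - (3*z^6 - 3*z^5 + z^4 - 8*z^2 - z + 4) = -3*z^6 + 3*z^5 - z^4 + 4*z^2 - 2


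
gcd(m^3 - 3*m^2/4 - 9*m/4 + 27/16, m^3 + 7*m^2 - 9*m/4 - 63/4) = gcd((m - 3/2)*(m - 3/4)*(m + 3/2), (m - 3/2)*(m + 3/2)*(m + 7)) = m^2 - 9/4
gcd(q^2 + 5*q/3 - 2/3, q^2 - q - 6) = q + 2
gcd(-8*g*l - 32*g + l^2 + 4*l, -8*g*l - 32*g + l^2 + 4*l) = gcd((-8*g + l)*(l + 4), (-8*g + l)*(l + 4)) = 8*g*l + 32*g - l^2 - 4*l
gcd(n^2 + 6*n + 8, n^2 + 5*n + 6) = n + 2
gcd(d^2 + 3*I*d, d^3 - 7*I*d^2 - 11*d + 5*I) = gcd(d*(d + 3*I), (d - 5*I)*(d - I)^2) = 1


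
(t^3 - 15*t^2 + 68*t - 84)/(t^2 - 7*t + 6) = (t^2 - 9*t + 14)/(t - 1)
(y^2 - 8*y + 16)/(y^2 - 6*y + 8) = (y - 4)/(y - 2)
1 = 1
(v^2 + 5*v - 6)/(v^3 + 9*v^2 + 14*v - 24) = 1/(v + 4)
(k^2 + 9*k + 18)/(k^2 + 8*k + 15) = (k + 6)/(k + 5)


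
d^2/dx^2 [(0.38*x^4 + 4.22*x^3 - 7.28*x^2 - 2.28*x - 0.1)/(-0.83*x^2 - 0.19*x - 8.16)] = (-0.523564*x^6 - 0.359556000000001*x^5 - 15.524292*x^4 + 48.276588*x^3 - 638.309028*x^2 - 1778.504676*x + 961.069172)/(0.571787*x^6 + 0.392673*x^5 + 16.954161*x^4 + 7.727851*x^3 + 166.681872*x^2 + 37.953792*x + 543.338496)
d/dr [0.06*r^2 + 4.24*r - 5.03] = 0.12*r + 4.24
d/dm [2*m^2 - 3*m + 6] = 4*m - 3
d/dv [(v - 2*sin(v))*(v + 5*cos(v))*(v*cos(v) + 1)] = -(v - 2*sin(v))*(v + 5*cos(v))*(v*sin(v) - cos(v)) - (v - 2*sin(v))*(v*cos(v) + 1)*(5*sin(v) - 1) - (v + 5*cos(v))*(v*cos(v) + 1)*(2*cos(v) - 1)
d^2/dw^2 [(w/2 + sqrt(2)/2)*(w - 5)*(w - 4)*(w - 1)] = 6*w^2 - 30*w + 3*sqrt(2)*w - 10*sqrt(2) + 29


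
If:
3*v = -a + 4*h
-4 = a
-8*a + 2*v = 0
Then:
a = -4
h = -13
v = -16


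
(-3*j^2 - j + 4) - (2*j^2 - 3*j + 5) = -5*j^2 + 2*j - 1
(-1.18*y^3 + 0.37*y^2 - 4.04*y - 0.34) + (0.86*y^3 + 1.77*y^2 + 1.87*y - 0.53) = -0.32*y^3 + 2.14*y^2 - 2.17*y - 0.87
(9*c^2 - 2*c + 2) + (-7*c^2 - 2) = 2*c^2 - 2*c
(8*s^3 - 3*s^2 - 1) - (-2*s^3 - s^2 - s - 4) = 10*s^3 - 2*s^2 + s + 3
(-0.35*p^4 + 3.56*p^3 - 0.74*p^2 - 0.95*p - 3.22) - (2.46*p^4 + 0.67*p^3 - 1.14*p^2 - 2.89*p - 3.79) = -2.81*p^4 + 2.89*p^3 + 0.4*p^2 + 1.94*p + 0.57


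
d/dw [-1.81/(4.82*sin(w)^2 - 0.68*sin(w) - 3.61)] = (17.4484*sin(w) - 1.2308)*cos(w)/(-4.82*sin(w)^2 + 0.68*sin(w) + 3.61)^2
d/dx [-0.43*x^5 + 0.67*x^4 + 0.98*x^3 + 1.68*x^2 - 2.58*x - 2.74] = -2.15*x^4 + 2.68*x^3 + 2.94*x^2 + 3.36*x - 2.58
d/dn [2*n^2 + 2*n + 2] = 4*n + 2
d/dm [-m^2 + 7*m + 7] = 7 - 2*m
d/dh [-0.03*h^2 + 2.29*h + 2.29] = 2.29 - 0.06*h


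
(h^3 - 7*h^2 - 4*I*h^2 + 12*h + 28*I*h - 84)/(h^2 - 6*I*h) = h - 7 + 2*I - 14*I/h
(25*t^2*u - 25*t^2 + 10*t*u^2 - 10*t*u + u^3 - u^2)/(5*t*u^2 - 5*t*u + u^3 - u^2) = (5*t + u)/u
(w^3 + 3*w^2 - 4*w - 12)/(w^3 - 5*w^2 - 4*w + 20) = (w + 3)/(w - 5)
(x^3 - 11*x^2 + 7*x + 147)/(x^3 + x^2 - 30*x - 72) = (x^2 - 14*x + 49)/(x^2 - 2*x - 24)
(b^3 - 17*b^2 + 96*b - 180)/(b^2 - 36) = (b^2 - 11*b + 30)/(b + 6)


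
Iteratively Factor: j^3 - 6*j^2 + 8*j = (j - 2)*(j^2 - 4*j) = j*(j - 2)*(j - 4)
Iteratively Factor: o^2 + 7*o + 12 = (o + 3)*(o + 4)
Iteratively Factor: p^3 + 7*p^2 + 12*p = (p + 4)*(p^2 + 3*p) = (p + 3)*(p + 4)*(p)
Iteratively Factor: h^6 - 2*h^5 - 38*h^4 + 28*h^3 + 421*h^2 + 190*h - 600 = (h + 2)*(h^5 - 4*h^4 - 30*h^3 + 88*h^2 + 245*h - 300) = (h - 5)*(h + 2)*(h^4 + h^3 - 25*h^2 - 37*h + 60) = (h - 5)^2*(h + 2)*(h^3 + 6*h^2 + 5*h - 12) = (h - 5)^2*(h - 1)*(h + 2)*(h^2 + 7*h + 12) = (h - 5)^2*(h - 1)*(h + 2)*(h + 3)*(h + 4)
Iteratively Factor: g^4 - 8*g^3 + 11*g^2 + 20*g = (g - 5)*(g^3 - 3*g^2 - 4*g) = (g - 5)*(g + 1)*(g^2 - 4*g) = g*(g - 5)*(g + 1)*(g - 4)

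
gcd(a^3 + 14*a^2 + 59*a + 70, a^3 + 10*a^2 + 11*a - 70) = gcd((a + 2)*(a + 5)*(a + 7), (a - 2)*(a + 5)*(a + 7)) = a^2 + 12*a + 35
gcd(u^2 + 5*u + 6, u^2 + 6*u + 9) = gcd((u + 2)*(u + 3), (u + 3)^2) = u + 3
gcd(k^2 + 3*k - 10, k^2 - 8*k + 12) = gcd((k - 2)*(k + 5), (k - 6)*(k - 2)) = k - 2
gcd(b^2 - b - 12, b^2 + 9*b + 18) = b + 3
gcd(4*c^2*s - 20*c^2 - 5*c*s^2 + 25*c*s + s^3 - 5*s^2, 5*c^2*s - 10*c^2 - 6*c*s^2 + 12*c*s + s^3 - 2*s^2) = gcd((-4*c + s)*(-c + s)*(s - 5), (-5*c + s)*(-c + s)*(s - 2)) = -c + s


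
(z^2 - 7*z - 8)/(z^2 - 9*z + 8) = (z + 1)/(z - 1)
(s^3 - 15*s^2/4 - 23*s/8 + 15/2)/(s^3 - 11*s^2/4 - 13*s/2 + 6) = (8*s^2 + 2*s - 15)/(2*(4*s^2 + 5*s - 6))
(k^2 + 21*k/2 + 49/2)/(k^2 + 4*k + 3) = (2*k^2 + 21*k + 49)/(2*(k^2 + 4*k + 3))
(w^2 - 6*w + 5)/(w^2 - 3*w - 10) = (w - 1)/(w + 2)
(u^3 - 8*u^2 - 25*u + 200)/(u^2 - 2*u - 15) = (u^2 - 3*u - 40)/(u + 3)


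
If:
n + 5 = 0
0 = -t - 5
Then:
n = -5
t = -5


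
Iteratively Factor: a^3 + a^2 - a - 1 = (a - 1)*(a^2 + 2*a + 1) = (a - 1)*(a + 1)*(a + 1)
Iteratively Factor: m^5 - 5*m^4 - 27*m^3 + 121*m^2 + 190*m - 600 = (m + 3)*(m^4 - 8*m^3 - 3*m^2 + 130*m - 200) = (m + 3)*(m + 4)*(m^3 - 12*m^2 + 45*m - 50) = (m - 5)*(m + 3)*(m + 4)*(m^2 - 7*m + 10) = (m - 5)^2*(m + 3)*(m + 4)*(m - 2)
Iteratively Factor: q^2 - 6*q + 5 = (q - 1)*(q - 5)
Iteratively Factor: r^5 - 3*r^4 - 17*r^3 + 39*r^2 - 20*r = (r)*(r^4 - 3*r^3 - 17*r^2 + 39*r - 20) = r*(r - 5)*(r^3 + 2*r^2 - 7*r + 4) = r*(r - 5)*(r - 1)*(r^2 + 3*r - 4) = r*(r - 5)*(r - 1)*(r + 4)*(r - 1)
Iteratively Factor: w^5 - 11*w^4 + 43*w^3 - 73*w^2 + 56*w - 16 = (w - 4)*(w^4 - 7*w^3 + 15*w^2 - 13*w + 4) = (w - 4)*(w - 1)*(w^3 - 6*w^2 + 9*w - 4) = (w - 4)^2*(w - 1)*(w^2 - 2*w + 1) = (w - 4)^2*(w - 1)^2*(w - 1)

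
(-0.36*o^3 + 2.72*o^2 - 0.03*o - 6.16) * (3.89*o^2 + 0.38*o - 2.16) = -1.4004*o^5 + 10.444*o^4 + 1.6945*o^3 - 29.849*o^2 - 2.276*o + 13.3056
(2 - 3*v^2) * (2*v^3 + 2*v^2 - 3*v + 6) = -6*v^5 - 6*v^4 + 13*v^3 - 14*v^2 - 6*v + 12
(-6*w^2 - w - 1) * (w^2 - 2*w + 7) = -6*w^4 + 11*w^3 - 41*w^2 - 5*w - 7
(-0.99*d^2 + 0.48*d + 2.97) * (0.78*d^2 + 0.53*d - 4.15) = -0.7722*d^4 - 0.1503*d^3 + 6.6795*d^2 - 0.4179*d - 12.3255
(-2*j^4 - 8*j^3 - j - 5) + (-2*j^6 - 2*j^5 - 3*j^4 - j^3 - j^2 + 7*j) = -2*j^6 - 2*j^5 - 5*j^4 - 9*j^3 - j^2 + 6*j - 5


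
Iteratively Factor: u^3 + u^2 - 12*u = (u + 4)*(u^2 - 3*u) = u*(u + 4)*(u - 3)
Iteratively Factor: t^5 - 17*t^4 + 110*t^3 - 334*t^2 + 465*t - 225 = (t - 1)*(t^4 - 16*t^3 + 94*t^2 - 240*t + 225) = (t - 5)*(t - 1)*(t^3 - 11*t^2 + 39*t - 45) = (t - 5)*(t - 3)*(t - 1)*(t^2 - 8*t + 15) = (t - 5)^2*(t - 3)*(t - 1)*(t - 3)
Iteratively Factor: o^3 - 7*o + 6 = (o - 1)*(o^2 + o - 6) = (o - 1)*(o + 3)*(o - 2)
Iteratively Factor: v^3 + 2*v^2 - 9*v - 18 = (v + 2)*(v^2 - 9) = (v + 2)*(v + 3)*(v - 3)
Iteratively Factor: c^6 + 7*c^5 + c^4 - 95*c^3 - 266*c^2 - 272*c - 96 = (c + 1)*(c^5 + 6*c^4 - 5*c^3 - 90*c^2 - 176*c - 96) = (c - 4)*(c + 1)*(c^4 + 10*c^3 + 35*c^2 + 50*c + 24) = (c - 4)*(c + 1)*(c + 3)*(c^3 + 7*c^2 + 14*c + 8) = (c - 4)*(c + 1)*(c + 2)*(c + 3)*(c^2 + 5*c + 4) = (c - 4)*(c + 1)^2*(c + 2)*(c + 3)*(c + 4)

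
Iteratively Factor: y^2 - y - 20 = (y + 4)*(y - 5)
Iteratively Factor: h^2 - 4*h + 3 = (h - 1)*(h - 3)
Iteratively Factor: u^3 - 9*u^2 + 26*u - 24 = (u - 3)*(u^2 - 6*u + 8) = (u - 4)*(u - 3)*(u - 2)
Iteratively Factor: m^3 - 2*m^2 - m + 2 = (m + 1)*(m^2 - 3*m + 2) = (m - 1)*(m + 1)*(m - 2)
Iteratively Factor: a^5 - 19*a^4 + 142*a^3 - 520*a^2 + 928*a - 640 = (a - 4)*(a^4 - 15*a^3 + 82*a^2 - 192*a + 160) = (a - 4)^2*(a^3 - 11*a^2 + 38*a - 40) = (a - 4)^2*(a - 2)*(a^2 - 9*a + 20) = (a - 4)^3*(a - 2)*(a - 5)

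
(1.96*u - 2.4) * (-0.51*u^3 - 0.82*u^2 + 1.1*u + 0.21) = -0.9996*u^4 - 0.3832*u^3 + 4.124*u^2 - 2.2284*u - 0.504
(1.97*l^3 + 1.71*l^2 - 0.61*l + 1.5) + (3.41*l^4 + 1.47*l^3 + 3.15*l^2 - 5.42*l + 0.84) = 3.41*l^4 + 3.44*l^3 + 4.86*l^2 - 6.03*l + 2.34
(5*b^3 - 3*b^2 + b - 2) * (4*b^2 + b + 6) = 20*b^5 - 7*b^4 + 31*b^3 - 25*b^2 + 4*b - 12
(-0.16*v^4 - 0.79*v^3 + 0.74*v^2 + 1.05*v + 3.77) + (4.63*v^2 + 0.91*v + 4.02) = -0.16*v^4 - 0.79*v^3 + 5.37*v^2 + 1.96*v + 7.79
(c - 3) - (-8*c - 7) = 9*c + 4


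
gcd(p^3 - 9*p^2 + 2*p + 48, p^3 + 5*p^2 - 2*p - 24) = 1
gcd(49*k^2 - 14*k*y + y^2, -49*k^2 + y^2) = -7*k + y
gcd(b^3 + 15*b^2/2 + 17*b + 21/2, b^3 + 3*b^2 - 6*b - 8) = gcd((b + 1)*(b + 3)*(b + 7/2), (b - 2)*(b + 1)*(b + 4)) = b + 1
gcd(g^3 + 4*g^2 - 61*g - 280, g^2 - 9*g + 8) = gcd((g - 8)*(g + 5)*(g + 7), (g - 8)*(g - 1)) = g - 8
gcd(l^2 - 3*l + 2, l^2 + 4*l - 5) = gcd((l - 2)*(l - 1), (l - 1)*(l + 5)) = l - 1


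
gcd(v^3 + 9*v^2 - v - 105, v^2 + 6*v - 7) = v + 7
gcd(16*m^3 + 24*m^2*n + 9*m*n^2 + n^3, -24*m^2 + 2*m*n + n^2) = 1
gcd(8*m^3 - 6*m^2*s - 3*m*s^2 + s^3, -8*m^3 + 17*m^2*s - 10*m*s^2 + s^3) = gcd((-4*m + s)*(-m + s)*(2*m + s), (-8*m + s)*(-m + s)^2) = -m + s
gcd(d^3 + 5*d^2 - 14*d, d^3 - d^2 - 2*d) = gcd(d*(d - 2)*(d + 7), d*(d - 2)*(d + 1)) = d^2 - 2*d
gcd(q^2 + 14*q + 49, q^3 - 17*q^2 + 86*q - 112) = 1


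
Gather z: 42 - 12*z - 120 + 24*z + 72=12*z - 6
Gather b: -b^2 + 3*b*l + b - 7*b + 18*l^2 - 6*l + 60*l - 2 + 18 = -b^2 + b*(3*l - 6) + 18*l^2 + 54*l + 16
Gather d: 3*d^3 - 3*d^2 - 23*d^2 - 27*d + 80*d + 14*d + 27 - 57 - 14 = 3*d^3 - 26*d^2 + 67*d - 44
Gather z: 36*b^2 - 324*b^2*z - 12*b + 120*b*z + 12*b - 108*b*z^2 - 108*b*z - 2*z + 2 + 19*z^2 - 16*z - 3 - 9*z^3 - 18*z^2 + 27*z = 36*b^2 - 9*z^3 + z^2*(1 - 108*b) + z*(-324*b^2 + 12*b + 9) - 1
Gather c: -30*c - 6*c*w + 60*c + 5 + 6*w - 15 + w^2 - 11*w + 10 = c*(30 - 6*w) + w^2 - 5*w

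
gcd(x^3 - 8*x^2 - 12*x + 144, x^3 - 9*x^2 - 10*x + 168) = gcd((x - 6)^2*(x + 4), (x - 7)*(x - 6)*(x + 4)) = x^2 - 2*x - 24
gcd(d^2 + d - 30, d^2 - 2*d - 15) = d - 5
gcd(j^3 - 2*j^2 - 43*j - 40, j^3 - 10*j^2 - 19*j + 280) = j^2 - 3*j - 40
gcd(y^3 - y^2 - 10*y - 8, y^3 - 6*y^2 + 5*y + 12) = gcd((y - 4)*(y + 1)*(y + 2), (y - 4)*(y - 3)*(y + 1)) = y^2 - 3*y - 4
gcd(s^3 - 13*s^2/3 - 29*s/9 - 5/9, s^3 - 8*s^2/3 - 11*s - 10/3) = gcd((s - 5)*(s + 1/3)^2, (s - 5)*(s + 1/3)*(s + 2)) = s^2 - 14*s/3 - 5/3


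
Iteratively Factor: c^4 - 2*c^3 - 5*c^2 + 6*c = (c - 3)*(c^3 + c^2 - 2*c) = (c - 3)*(c + 2)*(c^2 - c) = c*(c - 3)*(c + 2)*(c - 1)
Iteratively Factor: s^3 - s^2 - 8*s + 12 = (s - 2)*(s^2 + s - 6) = (s - 2)^2*(s + 3)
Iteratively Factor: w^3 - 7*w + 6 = (w - 2)*(w^2 + 2*w - 3) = (w - 2)*(w - 1)*(w + 3)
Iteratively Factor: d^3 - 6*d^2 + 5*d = (d - 1)*(d^2 - 5*d) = (d - 5)*(d - 1)*(d)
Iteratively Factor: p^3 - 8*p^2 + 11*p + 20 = (p - 4)*(p^2 - 4*p - 5) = (p - 5)*(p - 4)*(p + 1)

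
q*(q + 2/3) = q^2 + 2*q/3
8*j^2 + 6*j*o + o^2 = (2*j + o)*(4*j + o)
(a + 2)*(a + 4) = a^2 + 6*a + 8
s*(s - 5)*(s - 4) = s^3 - 9*s^2 + 20*s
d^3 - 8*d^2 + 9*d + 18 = (d - 6)*(d - 3)*(d + 1)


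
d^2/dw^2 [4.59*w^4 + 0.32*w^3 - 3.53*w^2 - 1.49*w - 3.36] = 55.08*w^2 + 1.92*w - 7.06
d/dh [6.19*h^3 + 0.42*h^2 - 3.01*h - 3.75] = 18.57*h^2 + 0.84*h - 3.01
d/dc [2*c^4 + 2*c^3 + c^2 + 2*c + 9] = 8*c^3 + 6*c^2 + 2*c + 2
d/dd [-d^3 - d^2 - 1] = d*(-3*d - 2)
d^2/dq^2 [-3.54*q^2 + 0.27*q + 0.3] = -7.08000000000000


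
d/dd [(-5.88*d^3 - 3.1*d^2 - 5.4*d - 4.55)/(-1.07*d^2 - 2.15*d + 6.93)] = (6.2916*d^4 + 25.284*d^3 - 121.3582*d^2 - 52.703*d - 47.2045)/(1.1449*d^4 + 4.601*d^3 - 10.2077*d^2 - 29.799*d + 48.0249)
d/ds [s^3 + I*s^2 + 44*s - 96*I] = 3*s^2 + 2*I*s + 44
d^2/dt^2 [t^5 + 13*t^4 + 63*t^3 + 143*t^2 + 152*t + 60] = 20*t^3 + 156*t^2 + 378*t + 286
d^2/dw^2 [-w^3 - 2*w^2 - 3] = -6*w - 4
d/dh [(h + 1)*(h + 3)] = 2*h + 4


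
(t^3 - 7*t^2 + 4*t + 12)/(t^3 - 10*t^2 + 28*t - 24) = (t + 1)/(t - 2)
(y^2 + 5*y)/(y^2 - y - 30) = y/(y - 6)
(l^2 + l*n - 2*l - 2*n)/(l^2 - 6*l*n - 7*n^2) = (l - 2)/(l - 7*n)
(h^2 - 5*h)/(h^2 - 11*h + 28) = h*(h - 5)/(h^2 - 11*h + 28)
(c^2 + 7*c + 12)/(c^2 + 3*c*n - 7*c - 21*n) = (c^2 + 7*c + 12)/(c^2 + 3*c*n - 7*c - 21*n)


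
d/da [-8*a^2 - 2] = -16*a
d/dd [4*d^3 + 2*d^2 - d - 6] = 12*d^2 + 4*d - 1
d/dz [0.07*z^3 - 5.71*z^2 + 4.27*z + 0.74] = 0.21*z^2 - 11.42*z + 4.27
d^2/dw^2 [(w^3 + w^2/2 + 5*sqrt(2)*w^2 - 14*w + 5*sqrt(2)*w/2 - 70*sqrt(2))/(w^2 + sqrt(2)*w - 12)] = 4*(-5*w^3 + sqrt(2)*w^3 - 33*sqrt(2)*w^2 + 9*w^2 - 246*w + 45*sqrt(2)*w - 214*sqrt(2) + 66)/(w^6 + 3*sqrt(2)*w^5 - 30*w^4 - 70*sqrt(2)*w^3 + 360*w^2 + 432*sqrt(2)*w - 1728)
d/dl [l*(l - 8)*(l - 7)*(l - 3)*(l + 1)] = 5*l^4 - 68*l^3 + 249*l^2 - 134*l - 168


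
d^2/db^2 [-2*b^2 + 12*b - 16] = -4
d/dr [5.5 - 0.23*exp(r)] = -0.23*exp(r)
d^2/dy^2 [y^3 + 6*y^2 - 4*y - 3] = 6*y + 12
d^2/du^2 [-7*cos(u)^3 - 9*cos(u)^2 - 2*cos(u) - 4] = 29*cos(u)/4 + 18*cos(2*u) + 63*cos(3*u)/4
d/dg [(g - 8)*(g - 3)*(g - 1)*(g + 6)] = 4*g^3 - 18*g^2 - 74*g + 186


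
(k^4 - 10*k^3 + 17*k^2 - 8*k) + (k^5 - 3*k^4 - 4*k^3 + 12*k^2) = k^5 - 2*k^4 - 14*k^3 + 29*k^2 - 8*k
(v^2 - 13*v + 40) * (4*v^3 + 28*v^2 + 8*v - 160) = 4*v^5 - 24*v^4 - 196*v^3 + 856*v^2 + 2400*v - 6400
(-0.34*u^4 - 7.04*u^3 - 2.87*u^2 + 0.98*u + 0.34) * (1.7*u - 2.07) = -0.578*u^5 - 11.2642*u^4 + 9.6938*u^3 + 7.6069*u^2 - 1.4506*u - 0.7038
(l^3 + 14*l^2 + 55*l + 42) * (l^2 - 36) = l^5 + 14*l^4 + 19*l^3 - 462*l^2 - 1980*l - 1512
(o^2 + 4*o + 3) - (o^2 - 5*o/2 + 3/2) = 13*o/2 + 3/2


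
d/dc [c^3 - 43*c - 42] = 3*c^2 - 43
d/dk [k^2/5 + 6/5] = 2*k/5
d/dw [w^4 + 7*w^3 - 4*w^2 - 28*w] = 4*w^3 + 21*w^2 - 8*w - 28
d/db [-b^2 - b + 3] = -2*b - 1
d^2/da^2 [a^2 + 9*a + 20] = 2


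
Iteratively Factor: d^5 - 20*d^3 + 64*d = (d - 4)*(d^4 + 4*d^3 - 4*d^2 - 16*d) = (d - 4)*(d - 2)*(d^3 + 6*d^2 + 8*d) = d*(d - 4)*(d - 2)*(d^2 + 6*d + 8) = d*(d - 4)*(d - 2)*(d + 2)*(d + 4)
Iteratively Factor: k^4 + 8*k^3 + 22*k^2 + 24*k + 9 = (k + 3)*(k^3 + 5*k^2 + 7*k + 3) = (k + 1)*(k + 3)*(k^2 + 4*k + 3) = (k + 1)*(k + 3)^2*(k + 1)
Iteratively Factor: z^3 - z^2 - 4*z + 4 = (z - 1)*(z^2 - 4) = (z - 1)*(z + 2)*(z - 2)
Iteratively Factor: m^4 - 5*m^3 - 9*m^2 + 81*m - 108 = (m - 3)*(m^3 - 2*m^2 - 15*m + 36) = (m - 3)*(m + 4)*(m^2 - 6*m + 9) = (m - 3)^2*(m + 4)*(m - 3)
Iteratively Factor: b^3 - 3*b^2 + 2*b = (b - 1)*(b^2 - 2*b) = (b - 2)*(b - 1)*(b)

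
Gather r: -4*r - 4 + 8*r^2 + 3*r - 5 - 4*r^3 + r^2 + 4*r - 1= -4*r^3 + 9*r^2 + 3*r - 10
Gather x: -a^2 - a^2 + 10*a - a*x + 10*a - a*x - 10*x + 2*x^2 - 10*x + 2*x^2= -2*a^2 + 20*a + 4*x^2 + x*(-2*a - 20)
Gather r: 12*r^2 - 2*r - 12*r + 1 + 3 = 12*r^2 - 14*r + 4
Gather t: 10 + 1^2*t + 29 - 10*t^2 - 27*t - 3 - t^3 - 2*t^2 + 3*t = -t^3 - 12*t^2 - 23*t + 36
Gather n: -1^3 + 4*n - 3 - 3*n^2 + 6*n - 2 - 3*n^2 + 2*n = -6*n^2 + 12*n - 6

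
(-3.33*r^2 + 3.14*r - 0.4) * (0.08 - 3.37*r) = 11.2221*r^3 - 10.8482*r^2 + 1.5992*r - 0.032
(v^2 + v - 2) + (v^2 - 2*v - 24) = 2*v^2 - v - 26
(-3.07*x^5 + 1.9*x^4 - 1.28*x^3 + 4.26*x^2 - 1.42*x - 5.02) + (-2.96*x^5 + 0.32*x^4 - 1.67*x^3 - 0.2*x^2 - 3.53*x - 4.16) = -6.03*x^5 + 2.22*x^4 - 2.95*x^3 + 4.06*x^2 - 4.95*x - 9.18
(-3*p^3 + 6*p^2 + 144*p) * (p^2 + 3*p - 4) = -3*p^5 - 3*p^4 + 174*p^3 + 408*p^2 - 576*p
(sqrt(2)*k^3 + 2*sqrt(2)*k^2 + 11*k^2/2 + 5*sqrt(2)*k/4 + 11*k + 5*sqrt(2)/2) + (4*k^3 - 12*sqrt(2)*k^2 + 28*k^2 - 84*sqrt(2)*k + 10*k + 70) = sqrt(2)*k^3 + 4*k^3 - 10*sqrt(2)*k^2 + 67*k^2/2 - 331*sqrt(2)*k/4 + 21*k + 5*sqrt(2)/2 + 70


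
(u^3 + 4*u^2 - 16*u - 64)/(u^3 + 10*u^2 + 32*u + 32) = (u - 4)/(u + 2)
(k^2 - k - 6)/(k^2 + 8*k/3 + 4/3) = 3*(k - 3)/(3*k + 2)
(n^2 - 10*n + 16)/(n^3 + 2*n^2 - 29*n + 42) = (n - 8)/(n^2 + 4*n - 21)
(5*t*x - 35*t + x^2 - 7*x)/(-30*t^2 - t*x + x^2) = (x - 7)/(-6*t + x)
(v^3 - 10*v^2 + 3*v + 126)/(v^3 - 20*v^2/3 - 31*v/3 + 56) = 3*(v - 6)/(3*v - 8)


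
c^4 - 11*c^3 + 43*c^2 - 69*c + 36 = (c - 4)*(c - 3)^2*(c - 1)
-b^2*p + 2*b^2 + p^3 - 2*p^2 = (-b + p)*(b + p)*(p - 2)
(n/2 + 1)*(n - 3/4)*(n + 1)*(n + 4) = n^4/2 + 25*n^3/8 + 35*n^2/8 - 5*n/4 - 3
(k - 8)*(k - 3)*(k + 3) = k^3 - 8*k^2 - 9*k + 72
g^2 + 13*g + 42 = (g + 6)*(g + 7)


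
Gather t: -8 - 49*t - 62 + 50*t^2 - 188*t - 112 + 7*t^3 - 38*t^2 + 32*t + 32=7*t^3 + 12*t^2 - 205*t - 150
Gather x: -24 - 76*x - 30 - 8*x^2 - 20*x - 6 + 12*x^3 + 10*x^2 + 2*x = 12*x^3 + 2*x^2 - 94*x - 60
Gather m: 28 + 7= 35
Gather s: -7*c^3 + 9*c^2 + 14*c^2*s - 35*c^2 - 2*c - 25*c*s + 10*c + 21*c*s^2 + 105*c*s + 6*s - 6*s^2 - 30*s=-7*c^3 - 26*c^2 + 8*c + s^2*(21*c - 6) + s*(14*c^2 + 80*c - 24)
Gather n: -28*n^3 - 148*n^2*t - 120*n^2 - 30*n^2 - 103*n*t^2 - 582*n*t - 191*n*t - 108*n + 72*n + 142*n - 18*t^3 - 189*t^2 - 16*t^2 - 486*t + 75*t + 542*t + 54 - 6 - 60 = -28*n^3 + n^2*(-148*t - 150) + n*(-103*t^2 - 773*t + 106) - 18*t^3 - 205*t^2 + 131*t - 12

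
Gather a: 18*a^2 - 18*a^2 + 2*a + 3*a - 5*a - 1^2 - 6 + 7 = 0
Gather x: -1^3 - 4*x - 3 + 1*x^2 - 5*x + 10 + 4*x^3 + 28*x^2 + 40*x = 4*x^3 + 29*x^2 + 31*x + 6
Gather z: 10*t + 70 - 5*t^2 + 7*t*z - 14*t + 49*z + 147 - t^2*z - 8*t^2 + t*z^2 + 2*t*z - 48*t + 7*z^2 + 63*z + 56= -13*t^2 - 52*t + z^2*(t + 7) + z*(-t^2 + 9*t + 112) + 273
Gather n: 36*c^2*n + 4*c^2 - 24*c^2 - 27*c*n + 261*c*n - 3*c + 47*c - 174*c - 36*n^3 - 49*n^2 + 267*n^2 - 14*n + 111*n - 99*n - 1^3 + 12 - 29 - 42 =-20*c^2 - 130*c - 36*n^3 + 218*n^2 + n*(36*c^2 + 234*c - 2) - 60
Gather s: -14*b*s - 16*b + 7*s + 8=-16*b + s*(7 - 14*b) + 8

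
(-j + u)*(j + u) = -j^2 + u^2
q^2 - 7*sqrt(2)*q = q*(q - 7*sqrt(2))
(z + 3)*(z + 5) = z^2 + 8*z + 15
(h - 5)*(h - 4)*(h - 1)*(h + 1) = h^4 - 9*h^3 + 19*h^2 + 9*h - 20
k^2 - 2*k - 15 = (k - 5)*(k + 3)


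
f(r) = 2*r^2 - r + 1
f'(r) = 4*r - 1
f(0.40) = 0.92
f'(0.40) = 0.60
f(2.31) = 9.36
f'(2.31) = 8.24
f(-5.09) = 57.91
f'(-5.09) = -21.36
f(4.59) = 38.55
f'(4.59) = 17.36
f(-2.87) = 20.34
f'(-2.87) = -12.48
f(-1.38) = 6.19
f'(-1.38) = -6.52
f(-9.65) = 196.90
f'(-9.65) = -39.60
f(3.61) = 23.45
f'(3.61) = 13.44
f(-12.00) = 301.00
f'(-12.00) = -49.00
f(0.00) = 1.00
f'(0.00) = -1.00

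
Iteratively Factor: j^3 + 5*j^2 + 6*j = (j + 2)*(j^2 + 3*j) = j*(j + 2)*(j + 3)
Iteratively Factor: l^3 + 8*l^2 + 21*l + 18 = (l + 3)*(l^2 + 5*l + 6) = (l + 3)^2*(l + 2)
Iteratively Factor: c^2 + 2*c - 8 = (c + 4)*(c - 2)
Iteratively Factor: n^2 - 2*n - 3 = (n - 3)*(n + 1)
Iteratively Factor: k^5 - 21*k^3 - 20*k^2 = (k + 4)*(k^4 - 4*k^3 - 5*k^2) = k*(k + 4)*(k^3 - 4*k^2 - 5*k) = k*(k - 5)*(k + 4)*(k^2 + k) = k^2*(k - 5)*(k + 4)*(k + 1)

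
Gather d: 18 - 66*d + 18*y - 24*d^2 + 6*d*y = -24*d^2 + d*(6*y - 66) + 18*y + 18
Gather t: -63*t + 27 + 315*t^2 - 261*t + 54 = 315*t^2 - 324*t + 81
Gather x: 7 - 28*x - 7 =-28*x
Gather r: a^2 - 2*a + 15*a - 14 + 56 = a^2 + 13*a + 42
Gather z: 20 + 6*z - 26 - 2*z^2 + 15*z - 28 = -2*z^2 + 21*z - 34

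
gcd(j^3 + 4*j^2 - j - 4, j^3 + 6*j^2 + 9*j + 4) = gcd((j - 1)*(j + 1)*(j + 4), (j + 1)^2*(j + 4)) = j^2 + 5*j + 4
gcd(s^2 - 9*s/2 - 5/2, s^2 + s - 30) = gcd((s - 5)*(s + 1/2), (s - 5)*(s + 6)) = s - 5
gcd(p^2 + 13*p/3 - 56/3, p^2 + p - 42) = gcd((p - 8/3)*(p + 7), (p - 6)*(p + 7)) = p + 7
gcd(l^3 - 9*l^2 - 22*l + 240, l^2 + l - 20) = l + 5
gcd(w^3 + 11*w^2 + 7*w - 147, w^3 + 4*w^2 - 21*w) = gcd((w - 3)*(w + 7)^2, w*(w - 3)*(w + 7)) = w^2 + 4*w - 21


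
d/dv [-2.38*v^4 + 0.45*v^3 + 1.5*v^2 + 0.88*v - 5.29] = -9.52*v^3 + 1.35*v^2 + 3.0*v + 0.88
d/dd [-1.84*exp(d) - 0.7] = -1.84*exp(d)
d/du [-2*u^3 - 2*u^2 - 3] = 2*u*(-3*u - 2)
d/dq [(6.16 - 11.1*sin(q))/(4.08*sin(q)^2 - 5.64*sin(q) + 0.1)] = (45.288*sin(q)^2 - 50.2656*sin(q) + 33.6324)*cos(q)/(16.6464*sin(q)^4 - 46.0224*sin(q)^3 + 32.6256*sin(q)^2 - 1.128*sin(q) + 0.01)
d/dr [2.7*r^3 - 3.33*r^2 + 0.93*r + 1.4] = 8.1*r^2 - 6.66*r + 0.93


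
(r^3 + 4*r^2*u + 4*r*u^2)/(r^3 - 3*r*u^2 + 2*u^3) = r*(r + 2*u)/(r^2 - 2*r*u + u^2)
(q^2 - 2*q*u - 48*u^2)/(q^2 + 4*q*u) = (q^2 - 2*q*u - 48*u^2)/(q*(q + 4*u))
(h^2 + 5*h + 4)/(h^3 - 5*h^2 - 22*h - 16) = (h + 4)/(h^2 - 6*h - 16)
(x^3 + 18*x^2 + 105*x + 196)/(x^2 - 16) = (x^2 + 14*x + 49)/(x - 4)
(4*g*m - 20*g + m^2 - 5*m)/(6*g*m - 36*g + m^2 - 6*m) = (4*g*m - 20*g + m^2 - 5*m)/(6*g*m - 36*g + m^2 - 6*m)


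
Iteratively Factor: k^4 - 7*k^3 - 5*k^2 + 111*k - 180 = (k - 5)*(k^3 - 2*k^2 - 15*k + 36) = (k - 5)*(k - 3)*(k^2 + k - 12) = (k - 5)*(k - 3)^2*(k + 4)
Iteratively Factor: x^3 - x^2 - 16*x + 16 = (x - 1)*(x^2 - 16) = (x - 4)*(x - 1)*(x + 4)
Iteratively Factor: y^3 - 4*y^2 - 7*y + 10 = (y - 5)*(y^2 + y - 2) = (y - 5)*(y - 1)*(y + 2)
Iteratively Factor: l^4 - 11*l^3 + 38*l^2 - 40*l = (l - 4)*(l^3 - 7*l^2 + 10*l) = (l - 5)*(l - 4)*(l^2 - 2*l) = l*(l - 5)*(l - 4)*(l - 2)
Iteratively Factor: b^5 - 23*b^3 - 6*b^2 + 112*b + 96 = (b + 1)*(b^4 - b^3 - 22*b^2 + 16*b + 96) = (b + 1)*(b + 2)*(b^3 - 3*b^2 - 16*b + 48) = (b + 1)*(b + 2)*(b + 4)*(b^2 - 7*b + 12) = (b - 4)*(b + 1)*(b + 2)*(b + 4)*(b - 3)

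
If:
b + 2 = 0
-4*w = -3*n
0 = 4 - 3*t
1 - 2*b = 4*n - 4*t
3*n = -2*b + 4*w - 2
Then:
No Solution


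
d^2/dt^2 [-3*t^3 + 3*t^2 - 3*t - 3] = 6 - 18*t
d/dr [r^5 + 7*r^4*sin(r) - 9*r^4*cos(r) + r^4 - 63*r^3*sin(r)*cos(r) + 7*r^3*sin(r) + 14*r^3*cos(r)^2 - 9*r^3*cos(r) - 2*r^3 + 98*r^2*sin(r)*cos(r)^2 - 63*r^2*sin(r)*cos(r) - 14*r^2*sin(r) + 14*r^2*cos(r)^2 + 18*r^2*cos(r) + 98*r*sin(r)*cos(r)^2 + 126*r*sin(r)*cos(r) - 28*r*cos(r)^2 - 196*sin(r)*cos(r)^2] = 9*r^4*sin(r) + 7*r^4*cos(r) + 5*r^4 + 37*r^3*sin(r) - 14*r^3*sin(2*r) - 29*r^3*cos(r) - 63*r^3*cos(2*r) + 4*r^3 + 3*r^2*sin(r) - 217*r^2*sin(2*r)/2 - 33*r^2*cos(r)/2 - 42*r^2*cos(2*r) + 147*r^2*cos(3*r)/2 + 15*r^2 + 21*r*sin(r) - 35*r*sin(2*r) + 49*r*sin(3*r) + 121*r*cos(r)/2 + 140*r*cos(2*r) + 147*r*cos(3*r)/2 + 14*r + 49*sin(r)/2 + 63*sin(2*r) + 49*sin(3*r)/2 - 49*cos(r) - 14*cos(2*r) - 147*cos(3*r) - 14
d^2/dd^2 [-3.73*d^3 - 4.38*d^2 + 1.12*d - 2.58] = -22.38*d - 8.76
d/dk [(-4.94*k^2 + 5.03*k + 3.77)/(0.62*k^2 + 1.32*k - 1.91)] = (-9.6394*k^2 + 14.196*k - 14.5837)/(0.3844*k^4 + 1.6368*k^3 - 0.626*k^2 - 5.0424*k + 3.6481)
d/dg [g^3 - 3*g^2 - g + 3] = 3*g^2 - 6*g - 1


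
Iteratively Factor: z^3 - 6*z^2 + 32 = (z - 4)*(z^2 - 2*z - 8) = (z - 4)^2*(z + 2)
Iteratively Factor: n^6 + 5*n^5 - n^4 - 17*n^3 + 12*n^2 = (n - 1)*(n^5 + 6*n^4 + 5*n^3 - 12*n^2) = (n - 1)*(n + 3)*(n^4 + 3*n^3 - 4*n^2) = (n - 1)*(n + 3)*(n + 4)*(n^3 - n^2) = (n - 1)^2*(n + 3)*(n + 4)*(n^2) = n*(n - 1)^2*(n + 3)*(n + 4)*(n)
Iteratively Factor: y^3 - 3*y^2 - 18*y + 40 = (y - 5)*(y^2 + 2*y - 8) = (y - 5)*(y + 4)*(y - 2)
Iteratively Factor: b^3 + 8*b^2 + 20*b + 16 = (b + 2)*(b^2 + 6*b + 8) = (b + 2)^2*(b + 4)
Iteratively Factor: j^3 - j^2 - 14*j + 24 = (j + 4)*(j^2 - 5*j + 6) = (j - 3)*(j + 4)*(j - 2)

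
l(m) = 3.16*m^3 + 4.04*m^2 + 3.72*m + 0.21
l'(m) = 9.48*m^2 + 8.08*m + 3.72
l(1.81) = 38.92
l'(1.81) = 49.40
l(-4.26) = -186.62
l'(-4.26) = 141.34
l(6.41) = 1022.32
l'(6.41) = 445.03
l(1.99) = 48.51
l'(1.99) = 57.34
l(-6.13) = -598.68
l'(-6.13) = 310.42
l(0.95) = 10.10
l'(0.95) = 19.95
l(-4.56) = -232.37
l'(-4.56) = 164.00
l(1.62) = 30.27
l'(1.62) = 41.69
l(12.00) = 6087.09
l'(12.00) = 1465.80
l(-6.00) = -559.23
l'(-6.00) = 296.52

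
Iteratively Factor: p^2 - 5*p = (p)*(p - 5)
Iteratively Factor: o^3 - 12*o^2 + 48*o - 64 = (o - 4)*(o^2 - 8*o + 16) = (o - 4)^2*(o - 4)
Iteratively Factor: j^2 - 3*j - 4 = (j + 1)*(j - 4)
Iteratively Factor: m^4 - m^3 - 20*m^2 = (m)*(m^3 - m^2 - 20*m) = m*(m + 4)*(m^2 - 5*m) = m^2*(m + 4)*(m - 5)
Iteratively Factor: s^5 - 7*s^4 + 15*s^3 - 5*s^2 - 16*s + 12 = (s - 1)*(s^4 - 6*s^3 + 9*s^2 + 4*s - 12) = (s - 1)*(s + 1)*(s^3 - 7*s^2 + 16*s - 12) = (s - 2)*(s - 1)*(s + 1)*(s^2 - 5*s + 6) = (s - 3)*(s - 2)*(s - 1)*(s + 1)*(s - 2)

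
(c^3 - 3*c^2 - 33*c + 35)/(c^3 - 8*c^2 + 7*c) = (c + 5)/c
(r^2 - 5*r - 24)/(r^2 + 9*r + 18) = (r - 8)/(r + 6)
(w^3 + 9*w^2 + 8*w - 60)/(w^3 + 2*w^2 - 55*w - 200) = (w^2 + 4*w - 12)/(w^2 - 3*w - 40)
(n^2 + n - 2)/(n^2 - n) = (n + 2)/n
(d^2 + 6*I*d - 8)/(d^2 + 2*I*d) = (d + 4*I)/d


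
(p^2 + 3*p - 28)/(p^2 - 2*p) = (p^2 + 3*p - 28)/(p*(p - 2))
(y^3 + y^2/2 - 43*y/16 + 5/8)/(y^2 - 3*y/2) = (16*y^3 + 8*y^2 - 43*y + 10)/(8*y*(2*y - 3))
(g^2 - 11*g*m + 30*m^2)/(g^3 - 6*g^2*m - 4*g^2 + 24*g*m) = (g - 5*m)/(g*(g - 4))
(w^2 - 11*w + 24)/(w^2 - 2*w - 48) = (w - 3)/(w + 6)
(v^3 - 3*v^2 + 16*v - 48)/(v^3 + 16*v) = (v - 3)/v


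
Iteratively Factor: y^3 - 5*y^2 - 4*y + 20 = (y - 5)*(y^2 - 4) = (y - 5)*(y + 2)*(y - 2)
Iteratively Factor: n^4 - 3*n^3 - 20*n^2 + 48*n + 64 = (n + 4)*(n^3 - 7*n^2 + 8*n + 16) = (n - 4)*(n + 4)*(n^2 - 3*n - 4) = (n - 4)^2*(n + 4)*(n + 1)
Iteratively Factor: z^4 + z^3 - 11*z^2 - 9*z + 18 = (z - 3)*(z^3 + 4*z^2 + z - 6) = (z - 3)*(z + 2)*(z^2 + 2*z - 3) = (z - 3)*(z + 2)*(z + 3)*(z - 1)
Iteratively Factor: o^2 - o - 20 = (o - 5)*(o + 4)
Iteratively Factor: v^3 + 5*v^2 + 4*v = (v + 1)*(v^2 + 4*v) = (v + 1)*(v + 4)*(v)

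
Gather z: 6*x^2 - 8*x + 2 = 6*x^2 - 8*x + 2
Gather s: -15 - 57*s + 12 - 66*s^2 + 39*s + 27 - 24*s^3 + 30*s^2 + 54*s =-24*s^3 - 36*s^2 + 36*s + 24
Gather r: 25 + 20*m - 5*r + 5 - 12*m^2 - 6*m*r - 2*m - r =-12*m^2 + 18*m + r*(-6*m - 6) + 30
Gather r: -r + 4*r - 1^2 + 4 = 3*r + 3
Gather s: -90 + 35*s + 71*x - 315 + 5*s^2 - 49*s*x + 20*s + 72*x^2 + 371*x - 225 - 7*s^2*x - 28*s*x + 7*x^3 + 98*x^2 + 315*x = s^2*(5 - 7*x) + s*(55 - 77*x) + 7*x^3 + 170*x^2 + 757*x - 630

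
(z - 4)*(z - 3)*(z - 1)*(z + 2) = z^4 - 6*z^3 + 3*z^2 + 26*z - 24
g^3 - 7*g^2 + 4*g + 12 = (g - 6)*(g - 2)*(g + 1)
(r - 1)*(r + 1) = r^2 - 1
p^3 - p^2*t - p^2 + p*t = p*(p - 1)*(p - t)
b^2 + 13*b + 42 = (b + 6)*(b + 7)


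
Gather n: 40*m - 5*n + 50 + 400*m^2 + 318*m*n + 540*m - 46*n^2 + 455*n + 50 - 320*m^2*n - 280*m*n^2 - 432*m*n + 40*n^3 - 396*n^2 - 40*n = 400*m^2 + 580*m + 40*n^3 + n^2*(-280*m - 442) + n*(-320*m^2 - 114*m + 410) + 100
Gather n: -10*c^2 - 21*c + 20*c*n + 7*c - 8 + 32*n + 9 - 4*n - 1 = -10*c^2 - 14*c + n*(20*c + 28)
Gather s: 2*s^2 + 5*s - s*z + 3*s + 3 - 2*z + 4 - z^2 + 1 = 2*s^2 + s*(8 - z) - z^2 - 2*z + 8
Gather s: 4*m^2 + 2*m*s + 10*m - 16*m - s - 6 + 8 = 4*m^2 - 6*m + s*(2*m - 1) + 2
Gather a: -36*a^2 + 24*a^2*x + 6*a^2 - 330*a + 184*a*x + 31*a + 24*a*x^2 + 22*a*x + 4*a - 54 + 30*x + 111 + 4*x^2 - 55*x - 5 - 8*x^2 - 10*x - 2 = a^2*(24*x - 30) + a*(24*x^2 + 206*x - 295) - 4*x^2 - 35*x + 50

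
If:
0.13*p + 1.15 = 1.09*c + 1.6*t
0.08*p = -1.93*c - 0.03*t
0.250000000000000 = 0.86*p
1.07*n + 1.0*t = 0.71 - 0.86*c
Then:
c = -0.02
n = -0.03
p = 0.29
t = 0.76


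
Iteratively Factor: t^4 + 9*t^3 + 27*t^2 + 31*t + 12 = (t + 3)*(t^3 + 6*t^2 + 9*t + 4) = (t + 1)*(t + 3)*(t^2 + 5*t + 4) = (t + 1)*(t + 3)*(t + 4)*(t + 1)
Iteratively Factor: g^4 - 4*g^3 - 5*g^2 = (g + 1)*(g^3 - 5*g^2) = g*(g + 1)*(g^2 - 5*g) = g^2*(g + 1)*(g - 5)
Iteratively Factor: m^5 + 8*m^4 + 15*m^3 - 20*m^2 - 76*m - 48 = (m - 2)*(m^4 + 10*m^3 + 35*m^2 + 50*m + 24) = (m - 2)*(m + 4)*(m^3 + 6*m^2 + 11*m + 6) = (m - 2)*(m + 1)*(m + 4)*(m^2 + 5*m + 6) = (m - 2)*(m + 1)*(m + 3)*(m + 4)*(m + 2)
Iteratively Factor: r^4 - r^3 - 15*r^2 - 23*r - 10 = (r - 5)*(r^3 + 4*r^2 + 5*r + 2) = (r - 5)*(r + 1)*(r^2 + 3*r + 2) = (r - 5)*(r + 1)*(r + 2)*(r + 1)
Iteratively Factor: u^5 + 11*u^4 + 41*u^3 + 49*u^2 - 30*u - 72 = (u + 3)*(u^4 + 8*u^3 + 17*u^2 - 2*u - 24) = (u - 1)*(u + 3)*(u^3 + 9*u^2 + 26*u + 24) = (u - 1)*(u + 3)*(u + 4)*(u^2 + 5*u + 6) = (u - 1)*(u + 3)^2*(u + 4)*(u + 2)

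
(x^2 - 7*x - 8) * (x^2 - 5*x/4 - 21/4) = x^4 - 33*x^3/4 - 9*x^2/2 + 187*x/4 + 42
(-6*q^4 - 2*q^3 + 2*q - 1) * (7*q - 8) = -42*q^5 + 34*q^4 + 16*q^3 + 14*q^2 - 23*q + 8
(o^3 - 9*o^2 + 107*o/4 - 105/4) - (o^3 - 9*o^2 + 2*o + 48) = 99*o/4 - 297/4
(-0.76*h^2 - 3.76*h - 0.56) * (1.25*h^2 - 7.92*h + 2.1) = -0.95*h^4 + 1.3192*h^3 + 27.4832*h^2 - 3.4608*h - 1.176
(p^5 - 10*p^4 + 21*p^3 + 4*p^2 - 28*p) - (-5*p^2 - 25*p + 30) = p^5 - 10*p^4 + 21*p^3 + 9*p^2 - 3*p - 30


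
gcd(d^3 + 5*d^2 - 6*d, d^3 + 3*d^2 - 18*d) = d^2 + 6*d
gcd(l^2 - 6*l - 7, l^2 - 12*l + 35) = l - 7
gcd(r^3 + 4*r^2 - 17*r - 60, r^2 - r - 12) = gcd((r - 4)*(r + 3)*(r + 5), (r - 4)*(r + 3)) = r^2 - r - 12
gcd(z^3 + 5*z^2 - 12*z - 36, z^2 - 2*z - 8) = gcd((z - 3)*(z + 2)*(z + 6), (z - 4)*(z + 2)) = z + 2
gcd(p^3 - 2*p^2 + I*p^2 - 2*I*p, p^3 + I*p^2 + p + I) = p + I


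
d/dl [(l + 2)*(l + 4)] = 2*l + 6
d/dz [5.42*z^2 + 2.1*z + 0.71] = 10.84*z + 2.1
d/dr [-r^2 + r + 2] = 1 - 2*r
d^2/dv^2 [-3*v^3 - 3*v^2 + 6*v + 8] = -18*v - 6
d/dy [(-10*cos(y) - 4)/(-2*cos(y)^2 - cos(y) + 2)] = 2*(-10*sin(y)^2 + 8*cos(y) + 22)*sin(y)/(cos(y) + cos(2*y) - 1)^2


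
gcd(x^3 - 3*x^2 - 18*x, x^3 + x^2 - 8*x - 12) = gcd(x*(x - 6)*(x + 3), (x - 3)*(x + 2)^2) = 1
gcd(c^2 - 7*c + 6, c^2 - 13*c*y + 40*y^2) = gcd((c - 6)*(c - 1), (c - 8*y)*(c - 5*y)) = 1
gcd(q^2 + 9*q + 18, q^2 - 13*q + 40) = 1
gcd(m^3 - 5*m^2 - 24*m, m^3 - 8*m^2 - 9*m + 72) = m^2 - 5*m - 24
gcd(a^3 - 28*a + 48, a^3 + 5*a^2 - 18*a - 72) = a^2 + 2*a - 24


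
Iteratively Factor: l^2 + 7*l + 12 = (l + 4)*(l + 3)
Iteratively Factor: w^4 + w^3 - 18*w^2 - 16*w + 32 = (w - 1)*(w^3 + 2*w^2 - 16*w - 32) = (w - 4)*(w - 1)*(w^2 + 6*w + 8) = (w - 4)*(w - 1)*(w + 2)*(w + 4)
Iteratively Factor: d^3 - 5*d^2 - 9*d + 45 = (d + 3)*(d^2 - 8*d + 15) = (d - 5)*(d + 3)*(d - 3)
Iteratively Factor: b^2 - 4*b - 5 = (b + 1)*(b - 5)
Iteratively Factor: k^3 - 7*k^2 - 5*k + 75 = (k - 5)*(k^2 - 2*k - 15) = (k - 5)^2*(k + 3)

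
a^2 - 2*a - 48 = (a - 8)*(a + 6)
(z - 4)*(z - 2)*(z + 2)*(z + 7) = z^4 + 3*z^3 - 32*z^2 - 12*z + 112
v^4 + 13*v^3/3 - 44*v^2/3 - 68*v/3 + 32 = (v - 8/3)*(v - 1)*(v + 2)*(v + 6)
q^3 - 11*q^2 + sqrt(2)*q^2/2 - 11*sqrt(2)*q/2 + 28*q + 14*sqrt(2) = (q - 7)*(q - 4)*(q + sqrt(2)/2)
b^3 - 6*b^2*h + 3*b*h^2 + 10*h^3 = (b - 5*h)*(b - 2*h)*(b + h)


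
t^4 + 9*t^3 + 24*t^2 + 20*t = t*(t + 2)^2*(t + 5)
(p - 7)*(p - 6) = p^2 - 13*p + 42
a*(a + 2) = a^2 + 2*a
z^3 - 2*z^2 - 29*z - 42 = (z - 7)*(z + 2)*(z + 3)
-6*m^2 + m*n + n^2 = (-2*m + n)*(3*m + n)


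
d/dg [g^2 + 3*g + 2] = 2*g + 3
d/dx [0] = 0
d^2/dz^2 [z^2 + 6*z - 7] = 2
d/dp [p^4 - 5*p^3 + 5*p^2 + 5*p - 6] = 4*p^3 - 15*p^2 + 10*p + 5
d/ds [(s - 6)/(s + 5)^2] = (17 - s)/(s + 5)^3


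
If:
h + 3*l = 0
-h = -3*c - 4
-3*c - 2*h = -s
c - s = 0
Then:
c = -1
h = 1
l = -1/3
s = -1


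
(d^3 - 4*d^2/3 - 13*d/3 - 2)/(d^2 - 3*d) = d + 5/3 + 2/(3*d)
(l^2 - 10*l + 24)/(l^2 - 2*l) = (l^2 - 10*l + 24)/(l*(l - 2))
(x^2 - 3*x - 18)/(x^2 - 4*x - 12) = (x + 3)/(x + 2)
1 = 1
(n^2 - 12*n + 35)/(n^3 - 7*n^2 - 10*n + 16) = (n^2 - 12*n + 35)/(n^3 - 7*n^2 - 10*n + 16)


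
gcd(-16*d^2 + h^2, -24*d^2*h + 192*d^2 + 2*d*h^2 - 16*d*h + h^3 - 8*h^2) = 4*d - h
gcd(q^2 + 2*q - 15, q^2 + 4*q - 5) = q + 5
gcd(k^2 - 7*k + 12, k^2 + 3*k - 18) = k - 3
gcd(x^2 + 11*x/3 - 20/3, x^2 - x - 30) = x + 5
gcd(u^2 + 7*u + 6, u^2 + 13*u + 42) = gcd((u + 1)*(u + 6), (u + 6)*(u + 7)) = u + 6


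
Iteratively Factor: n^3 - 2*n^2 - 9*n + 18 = (n + 3)*(n^2 - 5*n + 6) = (n - 3)*(n + 3)*(n - 2)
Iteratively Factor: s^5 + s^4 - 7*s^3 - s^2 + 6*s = (s + 1)*(s^4 - 7*s^2 + 6*s) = (s + 1)*(s + 3)*(s^3 - 3*s^2 + 2*s) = s*(s + 1)*(s + 3)*(s^2 - 3*s + 2) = s*(s - 1)*(s + 1)*(s + 3)*(s - 2)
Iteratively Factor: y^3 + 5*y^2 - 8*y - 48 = (y + 4)*(y^2 + y - 12) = (y - 3)*(y + 4)*(y + 4)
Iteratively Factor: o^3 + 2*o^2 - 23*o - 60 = (o + 3)*(o^2 - o - 20) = (o + 3)*(o + 4)*(o - 5)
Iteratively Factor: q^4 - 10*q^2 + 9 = (q - 1)*(q^3 + q^2 - 9*q - 9) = (q - 1)*(q + 1)*(q^2 - 9) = (q - 3)*(q - 1)*(q + 1)*(q + 3)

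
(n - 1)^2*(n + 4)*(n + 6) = n^4 + 8*n^3 + 5*n^2 - 38*n + 24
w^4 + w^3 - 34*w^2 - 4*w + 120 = (w - 5)*(w - 2)*(w + 2)*(w + 6)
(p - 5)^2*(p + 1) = p^3 - 9*p^2 + 15*p + 25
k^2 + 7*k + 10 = (k + 2)*(k + 5)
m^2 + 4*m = m*(m + 4)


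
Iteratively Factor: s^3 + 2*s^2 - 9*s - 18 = (s - 3)*(s^2 + 5*s + 6) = (s - 3)*(s + 3)*(s + 2)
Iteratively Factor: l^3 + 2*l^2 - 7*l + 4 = (l - 1)*(l^2 + 3*l - 4) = (l - 1)*(l + 4)*(l - 1)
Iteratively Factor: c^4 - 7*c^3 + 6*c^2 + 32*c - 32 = (c + 2)*(c^3 - 9*c^2 + 24*c - 16) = (c - 1)*(c + 2)*(c^2 - 8*c + 16) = (c - 4)*(c - 1)*(c + 2)*(c - 4)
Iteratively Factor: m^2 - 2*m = (m)*(m - 2)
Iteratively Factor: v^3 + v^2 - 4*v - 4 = (v + 2)*(v^2 - v - 2) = (v + 1)*(v + 2)*(v - 2)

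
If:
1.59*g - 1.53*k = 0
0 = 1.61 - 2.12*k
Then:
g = 0.73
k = 0.76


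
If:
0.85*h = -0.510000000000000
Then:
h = -0.60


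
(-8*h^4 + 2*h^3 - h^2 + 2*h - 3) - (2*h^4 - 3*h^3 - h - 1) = -10*h^4 + 5*h^3 - h^2 + 3*h - 2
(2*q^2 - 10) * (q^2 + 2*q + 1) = 2*q^4 + 4*q^3 - 8*q^2 - 20*q - 10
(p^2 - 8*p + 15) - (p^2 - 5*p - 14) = 29 - 3*p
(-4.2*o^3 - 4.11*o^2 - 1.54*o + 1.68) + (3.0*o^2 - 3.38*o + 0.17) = -4.2*o^3 - 1.11*o^2 - 4.92*o + 1.85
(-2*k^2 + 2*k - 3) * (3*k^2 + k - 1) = -6*k^4 + 4*k^3 - 5*k^2 - 5*k + 3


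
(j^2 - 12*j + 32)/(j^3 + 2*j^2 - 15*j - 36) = (j - 8)/(j^2 + 6*j + 9)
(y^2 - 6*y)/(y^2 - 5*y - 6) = y/(y + 1)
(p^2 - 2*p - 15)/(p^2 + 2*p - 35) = (p + 3)/(p + 7)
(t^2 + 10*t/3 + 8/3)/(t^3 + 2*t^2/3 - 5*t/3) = (3*t^2 + 10*t + 8)/(t*(3*t^2 + 2*t - 5))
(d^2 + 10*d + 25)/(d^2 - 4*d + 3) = (d^2 + 10*d + 25)/(d^2 - 4*d + 3)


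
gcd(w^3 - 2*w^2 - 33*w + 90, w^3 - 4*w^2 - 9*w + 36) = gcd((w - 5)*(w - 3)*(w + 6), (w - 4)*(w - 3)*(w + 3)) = w - 3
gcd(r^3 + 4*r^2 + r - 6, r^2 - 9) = r + 3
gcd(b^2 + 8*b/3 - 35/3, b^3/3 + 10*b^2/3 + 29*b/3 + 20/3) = b + 5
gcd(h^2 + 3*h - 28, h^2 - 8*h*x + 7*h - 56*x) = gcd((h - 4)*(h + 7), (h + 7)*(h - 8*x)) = h + 7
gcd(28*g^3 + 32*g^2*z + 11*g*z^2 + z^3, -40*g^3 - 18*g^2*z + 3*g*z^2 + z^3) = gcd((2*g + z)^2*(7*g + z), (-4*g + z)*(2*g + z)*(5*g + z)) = 2*g + z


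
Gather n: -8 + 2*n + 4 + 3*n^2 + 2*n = 3*n^2 + 4*n - 4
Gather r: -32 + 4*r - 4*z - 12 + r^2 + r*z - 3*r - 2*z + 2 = r^2 + r*(z + 1) - 6*z - 42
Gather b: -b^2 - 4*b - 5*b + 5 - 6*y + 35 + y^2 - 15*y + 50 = -b^2 - 9*b + y^2 - 21*y + 90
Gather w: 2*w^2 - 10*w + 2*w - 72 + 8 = 2*w^2 - 8*w - 64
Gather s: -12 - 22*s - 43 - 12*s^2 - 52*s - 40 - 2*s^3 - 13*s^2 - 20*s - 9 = -2*s^3 - 25*s^2 - 94*s - 104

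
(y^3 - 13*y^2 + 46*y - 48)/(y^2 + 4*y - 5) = (y^3 - 13*y^2 + 46*y - 48)/(y^2 + 4*y - 5)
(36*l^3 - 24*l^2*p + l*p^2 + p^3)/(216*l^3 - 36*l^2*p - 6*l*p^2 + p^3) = (6*l^2 - 5*l*p + p^2)/(36*l^2 - 12*l*p + p^2)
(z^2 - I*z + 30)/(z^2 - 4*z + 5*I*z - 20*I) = (z - 6*I)/(z - 4)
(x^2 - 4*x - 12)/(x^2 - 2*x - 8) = (x - 6)/(x - 4)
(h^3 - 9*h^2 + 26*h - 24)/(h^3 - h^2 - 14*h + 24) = (h - 4)/(h + 4)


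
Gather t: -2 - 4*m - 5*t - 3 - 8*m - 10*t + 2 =-12*m - 15*t - 3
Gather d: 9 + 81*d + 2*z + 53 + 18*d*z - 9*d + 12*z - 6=d*(18*z + 72) + 14*z + 56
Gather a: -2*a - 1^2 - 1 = -2*a - 2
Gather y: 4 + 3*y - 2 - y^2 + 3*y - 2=-y^2 + 6*y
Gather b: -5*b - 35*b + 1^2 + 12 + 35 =48 - 40*b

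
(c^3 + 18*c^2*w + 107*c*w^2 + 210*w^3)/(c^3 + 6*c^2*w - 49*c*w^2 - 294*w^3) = (-c - 5*w)/(-c + 7*w)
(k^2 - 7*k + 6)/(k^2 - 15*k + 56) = (k^2 - 7*k + 6)/(k^2 - 15*k + 56)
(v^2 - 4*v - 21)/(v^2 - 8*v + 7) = (v + 3)/(v - 1)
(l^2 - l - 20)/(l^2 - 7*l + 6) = (l^2 - l - 20)/(l^2 - 7*l + 6)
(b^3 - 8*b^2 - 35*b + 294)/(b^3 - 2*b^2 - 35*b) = (b^2 - b - 42)/(b*(b + 5))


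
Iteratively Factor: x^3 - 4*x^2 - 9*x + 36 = (x - 3)*(x^2 - x - 12) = (x - 4)*(x - 3)*(x + 3)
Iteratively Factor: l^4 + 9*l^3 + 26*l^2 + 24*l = (l + 3)*(l^3 + 6*l^2 + 8*l) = (l + 2)*(l + 3)*(l^2 + 4*l) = (l + 2)*(l + 3)*(l + 4)*(l)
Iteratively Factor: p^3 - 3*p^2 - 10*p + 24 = (p - 4)*(p^2 + p - 6) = (p - 4)*(p + 3)*(p - 2)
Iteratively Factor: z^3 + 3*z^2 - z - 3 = (z + 1)*(z^2 + 2*z - 3) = (z + 1)*(z + 3)*(z - 1)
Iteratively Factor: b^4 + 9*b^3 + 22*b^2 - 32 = (b + 4)*(b^3 + 5*b^2 + 2*b - 8) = (b + 2)*(b + 4)*(b^2 + 3*b - 4) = (b - 1)*(b + 2)*(b + 4)*(b + 4)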